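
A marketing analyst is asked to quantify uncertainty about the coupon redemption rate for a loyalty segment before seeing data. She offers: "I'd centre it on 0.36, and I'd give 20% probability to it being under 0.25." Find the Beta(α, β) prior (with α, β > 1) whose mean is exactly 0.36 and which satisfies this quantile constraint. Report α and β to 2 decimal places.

α ≈ 5.02, β ≈ 8.92

With mean 0.36 fixed, write α = 0.36s, β = 0.64s where s = α+β.
Need P(θ < 0.25) = 0.2 under Beta(0.36s, 0.64s). Normal approximation: (q−m)/√(m(1−m)/s) ≈ z_{0.2} = -0.842, so s ≈ 0.36·0.64·(-0.842)²/(0.25−0.36)² = 13.5.
At s = 13.5: P(θ<0.25) ≈ 0.204. Adjusting to match 0.2 gives s ≈ 13.93.
So α = 0.36·13.93 ≈ 5.02, β = 0.64·13.93 ≈ 8.92.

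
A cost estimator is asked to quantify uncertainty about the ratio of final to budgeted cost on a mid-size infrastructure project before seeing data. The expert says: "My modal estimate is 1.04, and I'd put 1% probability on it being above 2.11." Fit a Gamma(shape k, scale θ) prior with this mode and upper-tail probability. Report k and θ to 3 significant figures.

Gamma(k,θ) with k>1 has mode (k−1)θ, so θ = 1.04/(k−1).
Need P(X < 2.11) = 0.99 with θ tied to k this way. Start at k = 2, θ = 1.04: P(X<2.11) ≈ 0.602.
Too low — raise k to concentrate. Iterating converges to k ≈ 10.8.
Then θ = 1.04/(10.8−1) ≈ 0.106.

k ≈ 10.8, θ ≈ 0.106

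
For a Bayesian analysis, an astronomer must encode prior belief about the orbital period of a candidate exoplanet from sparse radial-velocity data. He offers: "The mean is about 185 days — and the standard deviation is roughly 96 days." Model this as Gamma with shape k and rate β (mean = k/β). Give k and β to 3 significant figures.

For Gamma(k, rate β): mean = k/β, variance = k/β², so CV = 1/√k.
CV = SD/mean = 96/185 = 0.5189, hence k = 1/CV² = 3.71.
Then β = k/mean = 3.71/185 = 0.0201.

k ≈ 3.71, β ≈ 0.0201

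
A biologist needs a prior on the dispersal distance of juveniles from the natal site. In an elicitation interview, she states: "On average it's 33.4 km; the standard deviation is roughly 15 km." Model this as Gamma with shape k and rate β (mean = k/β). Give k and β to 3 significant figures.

k ≈ 4.96, β ≈ 0.148

For Gamma(k, rate β): mean = k/β, variance = k/β², so CV = 1/√k.
CV = SD/mean = 15/33.4 = 0.4491, hence k = 1/CV² = 4.96.
Then β = k/mean = 4.96/33.4 = 0.148.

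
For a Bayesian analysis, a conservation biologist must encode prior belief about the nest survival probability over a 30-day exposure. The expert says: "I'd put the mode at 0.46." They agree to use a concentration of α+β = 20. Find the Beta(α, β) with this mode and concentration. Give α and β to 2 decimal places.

For α,β > 1 the Beta mode is (α−1)/(α+β−2). With α+β = 20, the mode is (α−1)/18.
Set (α−1)/18 = 0.46 → α = 1 + 0.46·18 = 9.28.
β = 20 − α = 10.72.

α = 9.28, β = 10.72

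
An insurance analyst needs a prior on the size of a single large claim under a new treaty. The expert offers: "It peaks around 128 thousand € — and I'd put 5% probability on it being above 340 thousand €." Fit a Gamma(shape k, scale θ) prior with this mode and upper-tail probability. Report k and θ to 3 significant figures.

Gamma(k,θ) with k>1 has mode (k−1)θ, so θ = 128/(k−1).
Need P(X < 340) = 0.95 with θ tied to k this way. Start at k = 2, θ = 128: P(X<340) ≈ 0.743.
Too low — raise k to concentrate. Iterating converges to k ≈ 3.82.
Then θ = 128/(3.82−1) ≈ 45.3.

k ≈ 3.82, θ ≈ 45.3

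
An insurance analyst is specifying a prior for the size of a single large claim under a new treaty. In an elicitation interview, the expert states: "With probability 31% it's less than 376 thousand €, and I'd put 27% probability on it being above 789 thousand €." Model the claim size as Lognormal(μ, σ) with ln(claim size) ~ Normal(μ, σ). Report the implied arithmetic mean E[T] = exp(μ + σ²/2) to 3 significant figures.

E[T] ≈ 655 thousand €

If T ~ Lognormal(μ,σ) then ln T ~ Normal(μ,σ), so the p-quantile of ln T is μ + z_p·σ.
ln(376) = 5.93 and ln(789) = 6.671; z_{0.31} = -0.4959, z_{0.73} = 0.6128.
σ = (6.671 − 5.93)/(0.6128 − (-0.4959)) = 0.669.
μ = 5.93 − (-0.4959)·0.669 = 6.261.
E[T] = exp(μ + σ²/2) = exp(6.261 + 0.2235) = 655 thousand €.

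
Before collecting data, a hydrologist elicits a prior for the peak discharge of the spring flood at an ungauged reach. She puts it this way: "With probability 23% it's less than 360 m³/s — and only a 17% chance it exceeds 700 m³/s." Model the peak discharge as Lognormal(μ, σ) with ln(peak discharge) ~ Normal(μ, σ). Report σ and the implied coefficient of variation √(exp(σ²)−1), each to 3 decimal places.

If T ~ Lognormal(μ,σ) then ln T ~ Normal(μ,σ), so the p-quantile of ln T is μ + z_p·σ.
ln(360) = 5.886 and ln(700) = 6.551; z_{0.23} = -0.7388, z_{0.83} = 0.9542.
σ = (6.551 − 5.886)/(0.9542 − (-0.7388)) = 0.393.
μ = 5.886 − (-0.7388)·0.393 = 6.176.
CV = √(exp(σ²)−1) = √(exp(0.1543)−1) = 0.408.

σ ≈ 0.393, CV ≈ 0.408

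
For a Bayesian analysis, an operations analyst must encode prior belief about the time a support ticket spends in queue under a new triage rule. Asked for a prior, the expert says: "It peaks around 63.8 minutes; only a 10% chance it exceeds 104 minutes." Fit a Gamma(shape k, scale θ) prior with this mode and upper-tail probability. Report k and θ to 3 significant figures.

Gamma(k,θ) with k>1 has mode (k−1)θ, so θ = 63.8/(k−1).
Need P(X < 104) = 0.9 with θ tied to k this way. Start at k = 2, θ = 63.8: P(X<104) ≈ 0.485.
Too low — raise k to concentrate. Iterating converges to k ≈ 8.89.
Then θ = 63.8/(8.89−1) ≈ 8.09.

k ≈ 8.89, θ ≈ 8.09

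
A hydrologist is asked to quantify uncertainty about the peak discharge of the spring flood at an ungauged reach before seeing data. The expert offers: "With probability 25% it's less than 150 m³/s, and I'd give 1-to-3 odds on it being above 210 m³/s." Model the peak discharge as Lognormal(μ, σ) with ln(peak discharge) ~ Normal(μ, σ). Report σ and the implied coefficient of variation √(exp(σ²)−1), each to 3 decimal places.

σ ≈ 0.249, CV ≈ 0.253

If T ~ Lognormal(μ,σ) then ln T ~ Normal(μ,σ), so the p-quantile of ln T is μ + z_p·σ.
ln(150) = 5.011 and ln(210) = 5.347; z_{0.25} = -0.6745, z_{0.75} = 0.6745.
σ = (5.347 − 5.011)/(0.6745 − (-0.6745)) = 0.249.
μ = 5.011 − (-0.6745)·0.249 = 5.179.
CV = √(exp(σ²)−1) = √(exp(0.0622)−1) = 0.253.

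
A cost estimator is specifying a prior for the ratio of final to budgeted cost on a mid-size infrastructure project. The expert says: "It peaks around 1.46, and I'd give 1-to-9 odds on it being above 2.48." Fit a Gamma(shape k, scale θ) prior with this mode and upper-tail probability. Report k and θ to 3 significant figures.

k ≈ 7.74, θ ≈ 0.217

Gamma(k,θ) with k>1 has mode (k−1)θ, so θ = 1.46/(k−1).
Need P(X < 2.48) = 0.9 with θ tied to k this way. Start at k = 2, θ = 1.46: P(X<2.48) ≈ 0.506.
Too low — raise k to concentrate. Iterating converges to k ≈ 7.74.
Then θ = 1.46/(7.74−1) ≈ 0.217.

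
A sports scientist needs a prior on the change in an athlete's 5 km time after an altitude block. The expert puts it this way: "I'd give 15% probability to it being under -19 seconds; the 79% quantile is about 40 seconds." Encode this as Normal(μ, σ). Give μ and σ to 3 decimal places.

The p-quantile of Normal(μ,σ) is μ + z_p·σ, with z_{0.15} = -1.036 and z_{0.79} = 0.8064.
Eliminate σ: μ = (z₂·x₁ − z₁·x₂)/(z₂ − z₁) = (0.8064·-19 − (-1.036)·40)/1.843 = 14.182.
Then σ = (x₂ − x₁)/(z₂ − z₁) = (40 − -19)/1.843 = 32.016.

μ = 14.182, σ = 32.016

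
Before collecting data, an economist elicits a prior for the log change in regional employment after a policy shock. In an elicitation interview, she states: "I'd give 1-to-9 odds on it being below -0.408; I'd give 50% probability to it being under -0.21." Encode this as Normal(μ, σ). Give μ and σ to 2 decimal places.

μ = -0.21, σ = 0.15

For Normal(μ,σ), the p-quantile is μ + z_p·σ. Here z_{0.1} = -1.282, z_{0.5} = 0.
So -0.408 = μ − 1.282σ and -0.21 = μ + 0σ.
Subtracting: σ = (-0.21 − -0.408)/(0 − (-1.282)) = 0.15.
Then μ = -0.408 − (-1.282)·0.15 = -0.21.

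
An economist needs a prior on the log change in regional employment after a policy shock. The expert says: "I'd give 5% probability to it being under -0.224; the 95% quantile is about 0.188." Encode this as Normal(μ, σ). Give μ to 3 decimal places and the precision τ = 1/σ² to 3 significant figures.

μ = -0.018, τ = 63.8

The p-quantile of Normal(μ,σ) is μ + z_p·σ, with z_{0.05} = -1.645 and z_{0.95} = 1.645.
Eliminate σ: μ = (z₂·x₁ − z₁·x₂)/(z₂ − z₁) = (1.645·-0.224 − (-1.645)·0.188)/3.29 = -0.018.
Then σ = (x₂ − x₁)/(z₂ − z₁) = (0.188 − -0.224)/3.29 = 0.125.
Precision τ = 1/σ² = 1/0.1252² = 63.8.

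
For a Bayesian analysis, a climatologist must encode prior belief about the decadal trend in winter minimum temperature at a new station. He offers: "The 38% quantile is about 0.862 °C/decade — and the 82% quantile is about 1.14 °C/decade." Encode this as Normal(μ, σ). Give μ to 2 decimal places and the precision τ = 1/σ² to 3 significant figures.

For Normal(μ,σ), the p-quantile is μ + z_p·σ. Here z_{0.38} = -0.3055, z_{0.82} = 0.9154.
So 0.862 = μ − 0.3055σ and 1.14 = μ + 0.9154σ.
Subtracting: σ = (1.14 − 0.862)/(0.9154 − (-0.3055)) = 0.23.
Then μ = 0.862 − (-0.3055)·0.23 = 0.93.
Precision τ = 1/σ² = 1/0.2277² = 19.3.

μ = 0.93, τ = 19.3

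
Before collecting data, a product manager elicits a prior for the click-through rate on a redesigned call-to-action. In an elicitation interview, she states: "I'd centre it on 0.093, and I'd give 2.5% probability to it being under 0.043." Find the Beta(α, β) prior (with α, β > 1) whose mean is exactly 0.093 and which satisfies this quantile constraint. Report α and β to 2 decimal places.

With mean 0.093 fixed, write α = 0.093s, β = 0.907s where s = α+β.
Need P(θ < 0.043) = 0.025 under Beta(0.093s, 0.907s). Normal approximation: (q−m)/√(m(1−m)/s) ≈ z_{0.025} = -1.96, so s ≈ 0.093·0.907·(-1.96)²/(0.043−0.093)² = 129.6.
At s = 129.6: P(θ<0.043) ≈ 0.009. Adjusting to match 0.025 gives s ≈ 92.62.
So α = 0.093·92.62 ≈ 8.61, β = 0.907·92.62 ≈ 84.01.

α ≈ 8.61, β ≈ 84.01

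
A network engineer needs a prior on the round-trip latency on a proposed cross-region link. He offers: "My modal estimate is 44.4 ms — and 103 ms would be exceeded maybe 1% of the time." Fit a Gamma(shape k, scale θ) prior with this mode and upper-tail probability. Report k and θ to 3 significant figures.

Gamma(k,θ) with k>1 has mode (k−1)θ, so θ = 44.4/(k−1).
Need P(X < 103) = 0.99 with θ tied to k this way. Start at k = 2, θ = 44.4: P(X<103) ≈ 0.674.
Too low — raise k to concentrate. Iterating converges to k ≈ 7.74.
Then θ = 44.4/(7.74−1) ≈ 6.59.

k ≈ 7.74, θ ≈ 6.59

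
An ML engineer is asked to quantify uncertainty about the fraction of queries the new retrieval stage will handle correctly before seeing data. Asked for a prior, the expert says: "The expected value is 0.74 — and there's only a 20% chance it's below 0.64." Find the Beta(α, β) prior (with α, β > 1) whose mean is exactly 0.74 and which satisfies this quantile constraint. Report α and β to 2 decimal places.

α ≈ 9.22, β ≈ 3.24

With mean 0.74 fixed, write α = 0.74s, β = 0.26s where s = α+β.
Need P(θ < 0.64) = 0.2 under Beta(0.74s, 0.26s). Normal approximation: (q−m)/√(m(1−m)/s) ≈ z_{0.2} = -0.842, so s ≈ 0.74·0.26·(-0.842)²/(0.64−0.74)² = 13.6.
At s = 13.6: P(θ<0.64) ≈ 0.191. Adjusting to match 0.2 gives s ≈ 12.45.
So α = 0.74·12.45 ≈ 9.22, β = 0.26·12.45 ≈ 3.24.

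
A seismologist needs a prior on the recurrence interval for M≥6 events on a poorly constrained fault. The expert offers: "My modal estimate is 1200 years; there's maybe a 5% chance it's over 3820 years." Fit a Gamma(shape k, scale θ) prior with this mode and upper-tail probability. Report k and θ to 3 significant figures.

k ≈ 2.96, θ ≈ 613

Gamma(k,θ) with k>1 has mode (k−1)θ, so θ = 1200/(k−1).
Need P(X < 3820) = 0.95 with θ tied to k this way. Start at k = 2, θ = 1200: P(X<3820) ≈ 0.827.
Too low — raise k to concentrate. Iterating converges to k ≈ 2.96.
Then θ = 1200/(2.96−1) ≈ 613.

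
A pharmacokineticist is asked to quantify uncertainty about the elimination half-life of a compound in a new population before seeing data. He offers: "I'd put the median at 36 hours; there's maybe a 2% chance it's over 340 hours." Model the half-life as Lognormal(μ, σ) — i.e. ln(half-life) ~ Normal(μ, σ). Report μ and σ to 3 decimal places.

If T ~ Lognormal(μ,σ) then ln T ~ Normal(μ,σ), so the p-quantile of ln T is μ + z_p·σ.
ln(36) = 3.584 and ln(340) = 5.829; z_{0.5} = 0, z_{0.98} = 2.054.
σ = (5.829 − 3.584)/(2.054 − (0)) = 1.093.
μ = 3.584 − (0)·1.093 = 3.584.

μ ≈ 3.584, σ ≈ 1.093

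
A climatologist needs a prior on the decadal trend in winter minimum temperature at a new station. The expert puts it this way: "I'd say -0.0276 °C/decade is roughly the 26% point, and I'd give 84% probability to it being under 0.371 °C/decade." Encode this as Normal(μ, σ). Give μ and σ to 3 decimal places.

μ = 0.129, σ = 0.243

The p-quantile of Normal(μ,σ) is μ + z_p·σ, with z_{0.26} = -0.6433 and z_{0.84} = 0.9945.
Eliminate σ: μ = (z₂·x₁ − z₁·x₂)/(z₂ − z₁) = (0.9945·-0.0276 − (-0.6433)·0.371)/1.638 = 0.129.
Then σ = (x₂ − x₁)/(z₂ − z₁) = (0.371 − -0.0276)/1.638 = 0.243.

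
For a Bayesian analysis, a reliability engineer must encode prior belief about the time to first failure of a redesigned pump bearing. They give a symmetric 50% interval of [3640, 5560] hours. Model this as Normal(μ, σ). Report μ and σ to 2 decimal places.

A symmetric 50% interval runs μ ± z·σ with z = 0.6745.
Half-width = 960, so σ = 960/0.6745 = 1423.30.
μ is the interval midpoint, 4600.00.

μ = 4600.00, σ = 1423.30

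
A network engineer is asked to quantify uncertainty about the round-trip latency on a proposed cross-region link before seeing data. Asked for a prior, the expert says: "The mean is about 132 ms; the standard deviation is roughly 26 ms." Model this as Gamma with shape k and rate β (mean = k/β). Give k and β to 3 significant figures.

For Gamma(k, rate β): mean = k/β, variance = k/β², so CV = 1/√k.
CV = SD/mean = 26/132 = 0.197, hence k = 1/CV² = 25.8.
Then β = k/mean = 25.8/132 = 0.195.

k ≈ 25.8, β ≈ 0.195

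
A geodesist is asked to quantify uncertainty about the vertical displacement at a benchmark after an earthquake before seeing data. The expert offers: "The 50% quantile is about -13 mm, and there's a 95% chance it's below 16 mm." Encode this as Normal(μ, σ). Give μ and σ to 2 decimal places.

The p-quantile of Normal(μ,σ) is μ + z_p·σ, with z_{0.5} = 0 and z_{0.95} = 1.645.
Eliminate σ: μ = (z₂·x₁ − z₁·x₂)/(z₂ − z₁) = (1.645·-13 − (0)·16)/1.645 = -13.00.
Then σ = (x₂ − x₁)/(z₂ − z₁) = (16 − -13)/1.645 = 17.63.

μ = -13.00, σ = 17.63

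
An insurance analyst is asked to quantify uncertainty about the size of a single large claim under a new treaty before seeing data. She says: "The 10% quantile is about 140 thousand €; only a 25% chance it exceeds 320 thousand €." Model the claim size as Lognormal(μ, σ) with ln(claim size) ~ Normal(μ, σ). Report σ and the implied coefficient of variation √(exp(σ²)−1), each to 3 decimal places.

If T ~ Lognormal(μ,σ) then ln T ~ Normal(μ,σ), so the p-quantile of ln T is μ + z_p·σ.
ln(140) = 4.942 and ln(320) = 5.768; z_{0.1} = -1.282, z_{0.75} = 0.6745.
σ = (5.768 − 4.942)/(0.6745 − (-1.282)) = 0.423.
μ = 4.942 − (-1.282)·0.423 = 5.483.
CV = √(exp(σ²)−1) = √(exp(0.1786)−1) = 0.442.

σ ≈ 0.423, CV ≈ 0.442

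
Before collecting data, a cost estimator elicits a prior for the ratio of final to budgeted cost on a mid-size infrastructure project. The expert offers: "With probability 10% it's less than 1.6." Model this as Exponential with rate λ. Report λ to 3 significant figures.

P(T < 1.6) = 1 − e^(−λ·1.6) = 0.1, so λ = −ln(1−0.1)/1.6 = −ln(0.9)/1.6 = 0.0659.

λ ≈ 0.0659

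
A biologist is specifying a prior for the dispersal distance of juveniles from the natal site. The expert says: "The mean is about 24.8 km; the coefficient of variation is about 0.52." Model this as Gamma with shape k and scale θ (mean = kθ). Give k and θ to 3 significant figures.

k ≈ 3.7, θ ≈ 6.71

For Gamma(k, scale θ): mean = kθ, variance = kθ², so CV = 1/√k.
CV = 0.52, hence k = 1/CV² = 3.7.
Then θ = mean/k = 24.8/3.7 = 6.71.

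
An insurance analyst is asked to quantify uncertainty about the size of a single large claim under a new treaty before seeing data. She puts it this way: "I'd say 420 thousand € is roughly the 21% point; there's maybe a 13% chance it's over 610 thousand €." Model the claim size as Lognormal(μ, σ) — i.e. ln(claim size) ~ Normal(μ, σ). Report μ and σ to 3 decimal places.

μ ≈ 6.196, σ ≈ 0.193

If T ~ Lognormal(μ,σ) then ln T ~ Normal(μ,σ), so the p-quantile of ln T is μ + z_p·σ.
ln(420) = 6.04 and ln(610) = 6.413; z_{0.21} = -0.8064, z_{0.87} = 1.126.
σ = (6.413 − 6.04)/(1.126 − (-0.8064)) = 0.193.
μ = 6.04 − (-0.8064)·0.193 = 6.196.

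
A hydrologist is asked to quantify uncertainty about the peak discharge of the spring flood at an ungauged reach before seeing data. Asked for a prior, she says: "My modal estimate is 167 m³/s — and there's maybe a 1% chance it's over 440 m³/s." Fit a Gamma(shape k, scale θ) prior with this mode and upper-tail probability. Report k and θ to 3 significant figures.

k ≈ 5.94, θ ≈ 33.8

Gamma(k,θ) with k>1 has mode (k−1)θ, so θ = 167/(k−1).
Need P(X < 440) = 0.99 with θ tied to k this way. Start at k = 2, θ = 167: P(X<440) ≈ 0.739.
Too low — raise k to concentrate. Iterating converges to k ≈ 5.94.
Then θ = 167/(5.94−1) ≈ 33.8.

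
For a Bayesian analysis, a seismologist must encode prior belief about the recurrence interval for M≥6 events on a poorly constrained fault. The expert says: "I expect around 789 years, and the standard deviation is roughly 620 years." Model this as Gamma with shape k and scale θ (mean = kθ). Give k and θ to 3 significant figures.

k ≈ 1.62, θ ≈ 487

For Gamma(k, scale θ): mean = kθ, variance = kθ², so CV = 1/√k.
CV = SD/mean = 620/789 = 0.7858, hence k = 1/CV² = 1.62.
Then θ = mean/k = 789/1.62 = 487.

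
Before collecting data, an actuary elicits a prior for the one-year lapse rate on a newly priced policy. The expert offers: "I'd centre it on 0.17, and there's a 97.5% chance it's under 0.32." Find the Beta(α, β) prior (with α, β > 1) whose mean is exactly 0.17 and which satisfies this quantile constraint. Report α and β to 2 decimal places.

α ≈ 5.15, β ≈ 25.16

With mean 0.17 fixed, write α = 0.17s, β = 0.83s where s = α+β.
Need P(θ < 0.32) = 0.975 under Beta(0.17s, 0.83s). Normal approximation: (q−m)/√(m(1−m)/s) ≈ z_{0.975} = 1.96, so s ≈ 0.17·0.83·(1.96)²/(0.32−0.17)² = 24.1.
At s = 24.1: P(θ<0.32) ≈ 0.961. Adjusting to match 0.975 gives s ≈ 30.31.
So α = 0.17·30.31 ≈ 5.15, β = 0.83·30.31 ≈ 25.16.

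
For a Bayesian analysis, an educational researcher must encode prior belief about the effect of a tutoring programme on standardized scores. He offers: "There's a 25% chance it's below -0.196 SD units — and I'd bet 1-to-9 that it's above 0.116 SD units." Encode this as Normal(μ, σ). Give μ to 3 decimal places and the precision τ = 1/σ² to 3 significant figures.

μ = -0.088, τ = 39.3

For Normal(μ,σ), the p-quantile is μ + z_p·σ. Here z_{0.25} = -0.6745, z_{0.9} = 1.282.
So -0.196 = μ − 0.6745σ and 0.116 = μ + 1.282σ.
Subtracting: σ = (0.116 − -0.196)/(1.282 − (-0.6745)) = 0.160.
Then μ = -0.196 − (-0.6745)·0.160 = -0.088.
Precision τ = 1/σ² = 1/0.1595² = 39.3.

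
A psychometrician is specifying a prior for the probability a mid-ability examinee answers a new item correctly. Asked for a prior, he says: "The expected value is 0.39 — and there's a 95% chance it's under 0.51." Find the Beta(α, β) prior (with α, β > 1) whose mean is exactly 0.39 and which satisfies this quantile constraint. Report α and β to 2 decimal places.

With mean 0.39 fixed, write α = 0.39s, β = 0.61s where s = α+β.
Need P(θ < 0.51) = 0.95 under Beta(0.39s, 0.61s). Normal approximation: (q−m)/√(m(1−m)/s) ≈ z_{0.95} = 1.64, so s ≈ 0.39·0.61·(1.64)²/(0.51−0.39)² = 44.7.
At s = 44.7: P(θ<0.51) ≈ 0.948. Adjusting to match 0.95 gives s ≈ 45.90.
So α = 0.39·45.90 ≈ 17.90, β = 0.61·45.90 ≈ 28.00.

α ≈ 17.90, β ≈ 28.00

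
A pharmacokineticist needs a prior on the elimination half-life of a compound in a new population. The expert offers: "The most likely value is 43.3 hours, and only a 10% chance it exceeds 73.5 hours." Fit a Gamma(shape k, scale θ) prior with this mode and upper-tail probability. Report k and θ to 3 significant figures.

k ≈ 7.76, θ ≈ 6.4

Gamma(k,θ) with k>1 has mode (k−1)θ, so θ = 43.3/(k−1).
Need P(X < 73.5) = 0.9 with θ tied to k this way. Start at k = 2, θ = 43.3: P(X<73.5) ≈ 0.506.
Too low — raise k to concentrate. Iterating converges to k ≈ 7.76.
Then θ = 43.3/(7.76−1) ≈ 6.4.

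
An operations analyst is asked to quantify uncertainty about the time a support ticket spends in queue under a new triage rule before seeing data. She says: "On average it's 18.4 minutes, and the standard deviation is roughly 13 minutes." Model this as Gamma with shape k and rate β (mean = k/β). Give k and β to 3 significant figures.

For Gamma(k, rate β): mean = k/β, variance = k/β², so CV = 1/√k.
CV = SD/mean = 13/18.4 = 0.7065, hence k = 1/CV² = 2.
Then β = k/mean = 2/18.4 = 0.109.

k ≈ 2, β ≈ 0.109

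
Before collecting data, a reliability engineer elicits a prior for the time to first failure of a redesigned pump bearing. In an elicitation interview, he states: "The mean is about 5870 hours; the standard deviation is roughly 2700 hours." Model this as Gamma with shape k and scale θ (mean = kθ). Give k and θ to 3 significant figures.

k ≈ 4.73, θ ≈ 1240

For Gamma(k, scale θ): mean = kθ, variance = kθ², so CV = 1/√k.
CV = SD/mean = 2700/5870 = 0.46, hence k = 1/CV² = 4.73.
Then θ = mean/k = 5870/4.73 = 1240.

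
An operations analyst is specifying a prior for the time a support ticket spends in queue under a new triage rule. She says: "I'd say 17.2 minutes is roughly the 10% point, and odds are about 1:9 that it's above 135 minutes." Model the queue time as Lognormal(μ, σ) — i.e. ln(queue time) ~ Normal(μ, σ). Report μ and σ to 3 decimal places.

μ ≈ 3.875, σ ≈ 0.804

If T ~ Lognormal(μ,σ) then ln T ~ Normal(μ,σ), so the p-quantile of ln T is μ + z_p·σ.
ln(17.2) = 2.845 and ln(135) = 4.905; z_{0.1} = -1.282, z_{0.9} = 1.282.
σ = (4.905 − 2.845)/(1.282 − (-1.282)) = 0.804.
μ = 2.845 − (-1.282)·0.804 = 3.875.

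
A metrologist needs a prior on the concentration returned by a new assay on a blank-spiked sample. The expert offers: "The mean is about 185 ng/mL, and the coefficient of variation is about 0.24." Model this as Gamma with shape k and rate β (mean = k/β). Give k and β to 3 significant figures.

For Gamma(k, rate β): mean = k/β, variance = k/β², so CV = 1/√k.
CV = 0.24, hence k = 1/CV² = 17.4.
Then β = k/mean = 17.4/185 = 0.0938.

k ≈ 17.4, β ≈ 0.0938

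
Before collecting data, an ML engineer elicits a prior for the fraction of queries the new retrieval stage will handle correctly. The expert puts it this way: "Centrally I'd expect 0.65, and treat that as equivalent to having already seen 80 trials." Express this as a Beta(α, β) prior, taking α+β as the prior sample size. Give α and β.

α = 52, β = 28

Under the effective-sample-size interpretation, Beta(α, β) has prior mean α/(α+β) and prior sample size α+β.
So α+β = 80 and α/(α+β) = 0.65, giving α = 0.65·80 = 52 and β = 80 − 52 = 28.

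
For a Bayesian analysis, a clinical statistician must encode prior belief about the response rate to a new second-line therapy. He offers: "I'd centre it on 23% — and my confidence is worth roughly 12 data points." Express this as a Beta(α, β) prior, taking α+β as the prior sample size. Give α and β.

Under the effective-sample-size interpretation, Beta(α, β) has prior mean α/(α+β) and prior sample size α+β.
So α+β = 12 and α/(α+β) = 0.23, giving α = 0.23·12 = 2.76 and β = 12 − 2.76 = 9.24.

α = 2.76, β = 9.24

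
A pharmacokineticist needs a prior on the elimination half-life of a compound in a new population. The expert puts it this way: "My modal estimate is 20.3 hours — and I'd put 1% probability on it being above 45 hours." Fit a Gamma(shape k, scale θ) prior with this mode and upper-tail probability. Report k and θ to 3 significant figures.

k ≈ 8.6, θ ≈ 2.67

Gamma(k,θ) with k>1 has mode (k−1)θ, so θ = 20.3/(k−1).
Need P(X < 45) = 0.99 with θ tied to k this way. Start at k = 2, θ = 20.3: P(X<45) ≈ 0.649.
Too low — raise k to concentrate. Iterating converges to k ≈ 8.6.
Then θ = 20.3/(8.6−1) ≈ 2.67.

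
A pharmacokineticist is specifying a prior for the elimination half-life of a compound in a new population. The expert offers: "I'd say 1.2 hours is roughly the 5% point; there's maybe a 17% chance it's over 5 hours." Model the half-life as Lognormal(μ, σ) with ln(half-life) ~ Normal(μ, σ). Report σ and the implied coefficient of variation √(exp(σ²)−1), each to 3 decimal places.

σ ≈ 0.549, CV ≈ 0.593

If T ~ Lognormal(μ,σ) then ln T ~ Normal(μ,σ), so the p-quantile of ln T is μ + z_p·σ.
ln(1.2) = 0.1823 and ln(5) = 1.609; z_{0.05} = -1.645, z_{0.83} = 0.9542.
σ = (1.609 − 0.1823)/(0.9542 − (-1.645)) = 0.549.
μ = 0.1823 − (-1.645)·0.549 = 1.086.
CV = √(exp(σ²)−1) = √(exp(0.3015)−1) = 0.593.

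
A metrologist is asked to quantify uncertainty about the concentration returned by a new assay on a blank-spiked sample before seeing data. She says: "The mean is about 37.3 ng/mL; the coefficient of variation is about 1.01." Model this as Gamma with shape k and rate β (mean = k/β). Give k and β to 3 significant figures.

For Gamma(k, rate β): mean = k/β, variance = k/β², so CV = 1/√k.
CV = 1.01, hence k = 1/CV² = 0.98.
Then β = k/mean = 0.98/37.3 = 0.0263.

k ≈ 0.98, β ≈ 0.0263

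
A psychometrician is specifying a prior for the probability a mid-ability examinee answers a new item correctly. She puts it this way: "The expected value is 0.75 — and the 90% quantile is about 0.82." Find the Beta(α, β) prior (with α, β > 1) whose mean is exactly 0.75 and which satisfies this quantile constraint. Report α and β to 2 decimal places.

With mean 0.75 fixed, write α = 0.75s, β = 0.25s where s = α+β.
Need P(θ < 0.82) = 0.9 under Beta(0.75s, 0.25s). Normal approximation: (q−m)/√(m(1−m)/s) ≈ z_{0.9} = 1.28, so s ≈ 0.75·0.25·(1.28)²/(0.82−0.75)² = 62.8.
At s = 62.8: P(θ<0.82) ≈ 0.908. Adjusting to match 0.9 gives s ≈ 58.90.
So α = 0.75·58.90 ≈ 44.18, β = 0.25·58.90 ≈ 14.73.

α ≈ 44.18, β ≈ 14.73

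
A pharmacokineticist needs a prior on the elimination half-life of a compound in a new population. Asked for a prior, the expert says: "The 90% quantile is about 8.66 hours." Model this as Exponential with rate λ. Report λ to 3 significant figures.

P(T < 8.66) = 1 − e^(−λ·8.66) = 0.9, so λ = −ln(1−0.9)/8.66 = −ln(0.1)/8.66 = 0.266.

λ ≈ 0.266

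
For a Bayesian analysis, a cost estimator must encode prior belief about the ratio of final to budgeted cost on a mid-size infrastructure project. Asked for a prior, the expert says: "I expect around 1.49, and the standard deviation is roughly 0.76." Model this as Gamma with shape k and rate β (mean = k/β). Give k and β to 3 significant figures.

k ≈ 3.84, β ≈ 2.58

For Gamma(k, rate β): mean = k/β, variance = k/β², so CV = 1/√k.
CV = SD/mean = 0.76/1.49 = 0.5101, hence k = 1/CV² = 3.84.
Then β = k/mean = 3.84/1.49 = 2.58.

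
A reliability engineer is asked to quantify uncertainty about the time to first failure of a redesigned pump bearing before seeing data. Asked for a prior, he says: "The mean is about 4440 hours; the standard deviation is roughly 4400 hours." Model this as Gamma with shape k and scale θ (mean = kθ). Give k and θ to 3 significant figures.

k ≈ 1.02, θ ≈ 4360

For Gamma(k, scale θ): mean = kθ, variance = kθ², so CV = 1/√k.
CV = SD/mean = 4400/4440 = 0.991, hence k = 1/CV² = 1.02.
Then θ = mean/k = 4440/1.02 = 4360.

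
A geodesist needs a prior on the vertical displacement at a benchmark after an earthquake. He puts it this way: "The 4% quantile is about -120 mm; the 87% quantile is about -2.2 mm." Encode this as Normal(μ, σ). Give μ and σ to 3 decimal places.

μ = -48.319, σ = 40.944

For Normal(μ,σ), the p-quantile is μ + z_p·σ. Here z_{0.04} = -1.751, z_{0.87} = 1.126.
So -120 = μ − 1.751σ and -2.2 = μ + 1.126σ.
Subtracting: σ = (-2.2 − -120)/(1.126 − (-1.751)) = 40.944.
Then μ = -120 − (-1.751)·40.944 = -48.319.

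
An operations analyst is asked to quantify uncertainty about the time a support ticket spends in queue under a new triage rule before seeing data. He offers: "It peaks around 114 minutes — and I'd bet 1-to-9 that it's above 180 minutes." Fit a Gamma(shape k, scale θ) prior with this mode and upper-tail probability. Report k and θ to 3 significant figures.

Gamma(k,θ) with k>1 has mode (k−1)θ, so θ = 114/(k−1).
Need P(X < 180) = 0.9 with θ tied to k this way. Start at k = 2, θ = 114: P(X<180) ≈ 0.468.
Too low — raise k to concentrate. Iterating converges to k ≈ 9.99.
Then θ = 114/(9.99−1) ≈ 12.7.

k ≈ 9.99, θ ≈ 12.7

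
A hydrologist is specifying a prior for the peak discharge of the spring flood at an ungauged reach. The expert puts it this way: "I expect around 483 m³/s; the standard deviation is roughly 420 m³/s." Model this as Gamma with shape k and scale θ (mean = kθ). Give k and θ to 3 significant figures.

For Gamma(k, scale θ): mean = kθ, variance = kθ², so CV = 1/√k.
CV = SD/mean = 420/483 = 0.8696, hence k = 1/CV² = 1.32.
Then θ = mean/k = 483/1.32 = 365.

k ≈ 1.32, θ ≈ 365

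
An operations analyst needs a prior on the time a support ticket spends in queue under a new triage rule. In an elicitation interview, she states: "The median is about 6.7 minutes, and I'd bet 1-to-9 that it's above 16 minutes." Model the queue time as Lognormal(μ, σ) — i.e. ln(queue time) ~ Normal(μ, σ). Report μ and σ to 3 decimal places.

If T ~ Lognormal(μ,σ) then ln T ~ Normal(μ,σ), so the p-quantile of ln T is μ + z_p·σ.
ln(6.7) = 1.902 and ln(16) = 2.773; z_{0.5} = 0, z_{0.9} = 1.282.
σ = (2.773 − 1.902)/(1.282 − (0)) = 0.679.
μ = 1.902 − (0)·0.679 = 1.902.

μ ≈ 1.902, σ ≈ 0.679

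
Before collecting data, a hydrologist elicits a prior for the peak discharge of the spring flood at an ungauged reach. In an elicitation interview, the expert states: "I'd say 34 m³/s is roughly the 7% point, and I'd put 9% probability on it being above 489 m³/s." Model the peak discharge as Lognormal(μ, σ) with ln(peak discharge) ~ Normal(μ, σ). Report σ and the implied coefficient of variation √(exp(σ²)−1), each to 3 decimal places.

If T ~ Lognormal(μ,σ) then ln T ~ Normal(μ,σ), so the p-quantile of ln T is μ + z_p·σ.
ln(34) = 3.526 and ln(489) = 6.192; z_{0.07} = -1.476, z_{0.91} = 1.341.
σ = (6.192 − 3.526)/(1.341 − (-1.476)) = 0.947.
μ = 3.526 − (-1.476)·0.947 = 4.923.
CV = √(exp(σ²)−1) = √(exp(0.8960)−1) = 1.204.

σ ≈ 0.947, CV ≈ 1.204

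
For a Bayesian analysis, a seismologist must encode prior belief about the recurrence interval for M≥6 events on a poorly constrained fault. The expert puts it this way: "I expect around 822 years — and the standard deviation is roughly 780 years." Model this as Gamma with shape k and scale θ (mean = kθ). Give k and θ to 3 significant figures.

k ≈ 1.11, θ ≈ 740

For Gamma(k, scale θ): mean = kθ, variance = kθ², so CV = 1/√k.
CV = SD/mean = 780/822 = 0.9489, hence k = 1/CV² = 1.11.
Then θ = mean/k = 822/1.11 = 740.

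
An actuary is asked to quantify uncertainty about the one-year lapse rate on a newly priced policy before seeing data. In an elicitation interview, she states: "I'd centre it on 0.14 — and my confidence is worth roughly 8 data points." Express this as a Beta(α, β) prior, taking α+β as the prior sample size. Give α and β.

α = 1.12, β = 6.88

Under the effective-sample-size interpretation, Beta(α, β) has prior mean α/(α+β) and prior sample size α+β.
So α+β = 8 and α/(α+β) = 0.14, giving α = 0.14·8 = 1.12 and β = 8 − 1.12 = 6.88.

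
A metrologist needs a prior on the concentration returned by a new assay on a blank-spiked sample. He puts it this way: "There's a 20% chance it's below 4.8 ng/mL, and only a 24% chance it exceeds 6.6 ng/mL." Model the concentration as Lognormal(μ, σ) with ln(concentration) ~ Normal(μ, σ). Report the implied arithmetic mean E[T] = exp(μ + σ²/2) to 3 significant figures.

If T ~ Lognormal(μ,σ) then ln T ~ Normal(μ,σ), so the p-quantile of ln T is μ + z_p·σ.
ln(4.8) = 1.569 and ln(6.6) = 1.887; z_{0.2} = -0.8416, z_{0.76} = 0.7063.
σ = (1.887 − 1.569)/(0.7063 − (-0.8416)) = 0.206.
μ = 1.569 − (-0.8416)·0.206 = 1.742.
E[T] = exp(μ + σ²/2) = exp(1.742 + 0.0212) = 5.83 ng/mL.

E[T] ≈ 5.83 ng/mL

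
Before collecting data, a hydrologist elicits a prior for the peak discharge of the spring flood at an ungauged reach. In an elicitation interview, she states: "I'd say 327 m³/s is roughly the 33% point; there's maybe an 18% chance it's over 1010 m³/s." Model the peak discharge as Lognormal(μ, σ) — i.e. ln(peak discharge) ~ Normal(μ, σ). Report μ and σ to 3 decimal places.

μ ≈ 6.156, σ ≈ 0.832

If T ~ Lognormal(μ,σ) then ln T ~ Normal(μ,σ), so the p-quantile of ln T is μ + z_p·σ.
ln(327) = 5.79 and ln(1010) = 6.918; z_{0.33} = -0.4399, z_{0.82} = 0.9154.
σ = (6.918 − 5.79)/(0.9154 − (-0.4399)) = 0.832.
μ = 5.79 − (-0.4399)·0.832 = 6.156.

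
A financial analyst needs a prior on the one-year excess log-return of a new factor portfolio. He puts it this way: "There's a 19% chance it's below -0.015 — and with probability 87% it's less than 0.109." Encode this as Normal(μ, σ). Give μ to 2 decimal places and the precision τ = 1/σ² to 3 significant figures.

μ = 0.04, τ = 261

For Normal(μ,σ), the p-quantile is μ + z_p·σ. Here z_{0.19} = -0.8779, z_{0.87} = 1.126.
So -0.015 = μ − 0.8779σ and 0.109 = μ + 1.126σ.
Subtracting: σ = (0.109 − -0.015)/(1.126 − (-0.8779)) = 0.06.
Then μ = -0.015 − (-0.8779)·0.06 = 0.04.
Precision τ = 1/σ² = 1/0.06187² = 261.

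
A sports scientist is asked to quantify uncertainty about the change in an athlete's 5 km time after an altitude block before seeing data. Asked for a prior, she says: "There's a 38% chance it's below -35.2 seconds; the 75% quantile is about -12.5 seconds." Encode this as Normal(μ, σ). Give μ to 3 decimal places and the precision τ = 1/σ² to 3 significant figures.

The p-quantile of Normal(μ,σ) is μ + z_p·σ, with z_{0.38} = -0.3055 and z_{0.75} = 0.6745.
Eliminate σ: μ = (z₂·x₁ − z₁·x₂)/(z₂ − z₁) = (0.6745·-35.2 − (-0.3055)·-12.5)/0.98 = -28.124.
Then σ = (x₂ − x₁)/(z₂ − z₁) = (-12.5 − -35.2)/0.98 = 23.164.
Precision τ = 1/σ² = 1/23.16² = 0.00186.

μ = -28.124, τ = 0.00186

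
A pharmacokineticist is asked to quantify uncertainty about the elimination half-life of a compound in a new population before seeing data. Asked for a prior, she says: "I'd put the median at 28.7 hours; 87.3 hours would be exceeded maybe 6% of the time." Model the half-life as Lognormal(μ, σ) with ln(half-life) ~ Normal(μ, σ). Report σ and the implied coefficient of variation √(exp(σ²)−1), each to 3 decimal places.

σ ≈ 0.716, CV ≈ 0.818

If T ~ Lognormal(μ,σ) then ln T ~ Normal(μ,σ), so the p-quantile of ln T is μ + z_p·σ.
ln(28.7) = 3.357 and ln(87.3) = 4.469; z_{0.5} = 0, z_{0.94} = 1.555.
σ = (4.469 − 3.357)/(1.555 − (0)) = 0.716.
μ = 3.357 − (0)·0.716 = 3.357.
CV = √(exp(σ²)−1) = √(exp(0.5120)−1) = 0.818.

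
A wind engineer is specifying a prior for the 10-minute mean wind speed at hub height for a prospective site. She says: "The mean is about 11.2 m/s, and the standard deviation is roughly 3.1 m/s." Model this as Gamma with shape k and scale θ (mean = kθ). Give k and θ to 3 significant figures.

k ≈ 13.1, θ ≈ 0.858

For Gamma(k, scale θ): mean = kθ, variance = kθ², so CV = 1/√k.
CV = SD/mean = 3.1/11.2 = 0.2768, hence k = 1/CV² = 13.1.
Then θ = mean/k = 11.2/13.1 = 0.858.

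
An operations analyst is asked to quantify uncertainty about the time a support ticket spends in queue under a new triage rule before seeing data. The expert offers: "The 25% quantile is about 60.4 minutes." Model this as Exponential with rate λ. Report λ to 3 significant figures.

λ ≈ 0.00476

P(T < 60.4) = 1 − e^(−λ·60.4) = 0.25, so λ = −ln(1−0.25)/60.4 = −ln(0.75)/60.4 = 0.00476.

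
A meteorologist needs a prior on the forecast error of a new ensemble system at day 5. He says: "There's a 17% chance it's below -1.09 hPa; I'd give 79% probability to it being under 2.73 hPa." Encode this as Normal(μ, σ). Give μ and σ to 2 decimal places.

μ = 0.98, σ = 2.17

The p-quantile of Normal(μ,σ) is μ + z_p·σ, with z_{0.17} = -0.9542 and z_{0.79} = 0.8064.
Eliminate σ: μ = (z₂·x₁ − z₁·x₂)/(z₂ − z₁) = (0.8064·-1.09 − (-0.9542)·2.73)/1.761 = 0.98.
Then σ = (x₂ − x₁)/(z₂ − z₁) = (2.73 − -1.09)/1.761 = 2.17.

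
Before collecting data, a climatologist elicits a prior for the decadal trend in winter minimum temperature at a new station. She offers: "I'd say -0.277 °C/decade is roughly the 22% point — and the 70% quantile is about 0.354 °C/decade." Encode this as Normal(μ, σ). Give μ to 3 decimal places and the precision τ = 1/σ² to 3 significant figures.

μ = 0.099, τ = 4.22

The p-quantile of Normal(μ,σ) is μ + z_p·σ, with z_{0.22} = -0.7722 and z_{0.7} = 0.5244.
Eliminate σ: μ = (z₂·x₁ − z₁·x₂)/(z₂ − z₁) = (0.5244·-0.277 − (-0.7722)·0.354)/1.297 = 0.099.
Then σ = (x₂ − x₁)/(z₂ − z₁) = (0.354 − -0.277)/1.297 = 0.487.
Precision τ = 1/σ² = 1/0.4867² = 4.22.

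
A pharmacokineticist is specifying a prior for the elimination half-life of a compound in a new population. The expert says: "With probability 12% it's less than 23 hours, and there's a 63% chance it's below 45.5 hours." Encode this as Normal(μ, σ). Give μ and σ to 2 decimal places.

μ = 40.54, σ = 14.93

The p-quantile of Normal(μ,σ) is μ + z_p·σ, with z_{0.12} = -1.175 and z_{0.63} = 0.3319.
Eliminate σ: μ = (z₂·x₁ − z₁·x₂)/(z₂ − z₁) = (0.3319·23 − (-1.175)·45.5)/1.507 = 40.54.
Then σ = (x₂ − x₁)/(z₂ − z₁) = (45.5 − 23)/1.507 = 14.93.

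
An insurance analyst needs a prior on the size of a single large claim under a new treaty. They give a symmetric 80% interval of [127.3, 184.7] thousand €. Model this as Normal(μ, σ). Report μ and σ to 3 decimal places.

A symmetric 80% interval runs μ ± z·σ with z = 1.282.
Half-width = 28.7, so σ = 28.7/1.282 = 22.395.
μ is the interval midpoint, 156.000.

μ = 156.000, σ = 22.395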